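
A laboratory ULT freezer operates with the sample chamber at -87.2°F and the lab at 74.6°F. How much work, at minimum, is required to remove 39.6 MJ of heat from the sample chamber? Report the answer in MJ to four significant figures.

In absolute terms T_C = 206.93 K and T_H = 296.82 K, so ΔT = 89.89 K.
The reversible limit is COP_R = T_C/ΔT = 2.302, so W_min = Q_C/COP = Q_C·ΔT/T_C.
W_min = 39.60 × 89.89/206.93 = 17.20 MJ.

17.20 MJ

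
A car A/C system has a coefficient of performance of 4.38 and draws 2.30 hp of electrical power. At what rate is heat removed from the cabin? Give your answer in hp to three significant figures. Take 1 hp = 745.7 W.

10.1 hp

Q̇_C = COP × Ẇ = 4.38 × 2.300 = 10.07 hp.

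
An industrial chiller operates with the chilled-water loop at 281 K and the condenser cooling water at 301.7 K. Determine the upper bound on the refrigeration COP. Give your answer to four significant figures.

The reservoir spacing is ΔT = 301.7 − 281 = 20.70 K.
For a reversible cycle, COP_Carnot = T_C/ΔT = 281.00/20.70 = 13.57.

13.57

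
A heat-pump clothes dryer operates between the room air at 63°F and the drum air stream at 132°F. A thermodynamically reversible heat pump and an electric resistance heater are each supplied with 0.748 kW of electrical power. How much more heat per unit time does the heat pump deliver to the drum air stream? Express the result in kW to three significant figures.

In absolute terms T_C = 290.37 K and T_H = 328.71 K, so ΔT = 38.33 K.
COP_Carnot = T_H/ΔT = 328.71/38.33 = 8.575.
The heat pump delivers Q̇_H = COP × Ẇ = 6.414 kW; the resistance heater delivers Ẇ = 0.7480 kW.
Extra = (COP − 1)·Ẇ = 5.666 kW.

5.67 kW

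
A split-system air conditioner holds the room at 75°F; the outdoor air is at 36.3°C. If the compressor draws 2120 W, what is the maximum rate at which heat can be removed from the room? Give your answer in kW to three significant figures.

In absolute terms T_C = 297.04 K and T_H = 309.45 K, so ΔT = 12.41 K.
COP_Carnot = T_C/ΔT = 297.04/12.41 = 23.93.
Q̇_max = COP_Carnot × Ẇ = 23.93 × 2120 W = 50740 W = 50.74 kW.

50.7 kW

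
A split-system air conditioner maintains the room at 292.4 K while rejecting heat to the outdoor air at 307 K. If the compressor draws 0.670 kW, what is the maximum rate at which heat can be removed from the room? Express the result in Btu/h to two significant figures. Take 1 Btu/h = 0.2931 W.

The reservoir spacing is ΔT = 307 − 292.4 = 14.60 K.
COP_Carnot = T_C/ΔT = 292.40/14.60 = 20.03.
Q̇_max = COP_Carnot × Ẇ = 20.03 × 0.6700 kW = 13.42 kW = 45780 Btu/h.

46000 Btu/h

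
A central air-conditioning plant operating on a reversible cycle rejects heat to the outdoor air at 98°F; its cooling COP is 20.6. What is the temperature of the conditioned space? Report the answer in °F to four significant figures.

72.18 °F

For a Carnot refrigerator COP_R = T_C/(T_H − T_C), so T_C = COP·T_H/(1 + COP).
With T_H = 309.82 K, T_C = 20.6 × 309.82/21.60 = 295.47 K.
Converting, 295.47 K = 72.18°F.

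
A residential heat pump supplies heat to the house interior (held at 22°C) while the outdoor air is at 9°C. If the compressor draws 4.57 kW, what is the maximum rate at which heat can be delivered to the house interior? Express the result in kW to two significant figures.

In absolute terms T_C = 282.15 K and T_H = 295.15 K, so ΔT = 13.00 K.
COP_Carnot = T_H/ΔT = 295.15/13.00 = 22.70.
Q̇_max = COP_Carnot × Ẇ = 22.70 × 4.570 kW = 103.8 kW.

100 kW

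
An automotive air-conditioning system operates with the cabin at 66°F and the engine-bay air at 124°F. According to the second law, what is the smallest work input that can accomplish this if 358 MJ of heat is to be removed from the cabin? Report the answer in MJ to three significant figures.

In absolute terms T_C = 292.04 K and T_H = 324.26 K, so ΔT = 32.22 K.
The reversible limit is COP_R = T_C/ΔT = 9.063, so W_min = Q_C/COP = Q_C·ΔT/T_C.
W_min = 358.0 × 32.22/292.04 = 39.50 MJ.

39.5 MJ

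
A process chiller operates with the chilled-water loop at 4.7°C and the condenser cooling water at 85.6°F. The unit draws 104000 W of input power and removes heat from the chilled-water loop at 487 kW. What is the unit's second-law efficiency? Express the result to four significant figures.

0.4226

Converting, Q̇_C = 487.0 kW = 487000 W, so COP_actual = Q̇_C/Ẇ = 487000/104000 = 4.683.
In absolute terms T_C = 277.85 K and T_H = 302.93 K, so ΔT = 25.08 K.
COP_Carnot = T_C/ΔT = 277.85/25.08 = 11.08.
η_II = COP_actual/COP_Carnot = 4.683/11.08 = 0.4226.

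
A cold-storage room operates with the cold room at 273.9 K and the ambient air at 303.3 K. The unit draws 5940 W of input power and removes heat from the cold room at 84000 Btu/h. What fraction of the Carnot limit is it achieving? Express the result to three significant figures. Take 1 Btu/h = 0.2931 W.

Converting, Q̇_C = 84000 Btu/h = 24620 W, so COP_actual = Q̇_C/Ẇ = 24620/5940 = 4.145.
The reservoir spacing is ΔT = 303.3 − 273.9 = 29.40 K.
COP_Carnot = T_C/ΔT = 273.90/29.40 = 9.316.
η_II = COP_actual/COP_Carnot = 4.145/9.316 = 0.4449.

0.445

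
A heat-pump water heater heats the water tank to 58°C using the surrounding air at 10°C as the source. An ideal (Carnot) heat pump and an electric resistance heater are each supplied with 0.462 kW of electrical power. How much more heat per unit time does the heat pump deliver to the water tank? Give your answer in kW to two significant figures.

2.7 kW

In absolute terms T_C = 283.15 K and T_H = 331.15 K, so ΔT = 48.00 K.
COP_Carnot = T_H/ΔT = 331.15/48.00 = 6.899.
The heat pump delivers Q̇_H = COP × Ẇ = 3.187 kW; the resistance heater delivers Ẇ = 0.4620 kW.
Extra = (COP − 1)·Ẇ = 2.725 kW.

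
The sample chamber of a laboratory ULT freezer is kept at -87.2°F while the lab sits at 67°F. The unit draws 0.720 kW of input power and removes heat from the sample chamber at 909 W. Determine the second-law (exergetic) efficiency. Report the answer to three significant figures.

0.523

Converting, Q̇_C = 909.0 W = 0.9090 kW, so COP_actual = Q̇_C/Ẇ = 0.9090/0.7200 = 1.263.
In absolute terms T_C = 206.93 K and T_H = 292.59 K, so ΔT = 85.67 K.
COP_Carnot = T_C/ΔT = 206.93/85.67 = 2.415.
η_II = COP_actual/COP_Carnot = 1.263/2.415 = 0.5227.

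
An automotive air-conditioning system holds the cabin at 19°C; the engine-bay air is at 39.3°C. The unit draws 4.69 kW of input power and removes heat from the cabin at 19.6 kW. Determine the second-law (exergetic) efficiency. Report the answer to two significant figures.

0.29

COP_actual = Q̇_C/Ẇ = 19.60/4.690 = 4.179.
In absolute terms T_C = 292.15 K and T_H = 312.45 K, so ΔT = 20.30 K.
COP_Carnot = T_C/ΔT = 292.15/20.30 = 14.39.
η_II = COP_actual/COP_Carnot = 4.179/14.39 = 0.2904.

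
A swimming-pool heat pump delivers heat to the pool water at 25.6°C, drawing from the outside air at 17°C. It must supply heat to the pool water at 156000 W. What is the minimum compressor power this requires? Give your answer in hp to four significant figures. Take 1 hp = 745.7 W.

6.022 hp

In absolute terms T_C = 290.15 K and T_H = 298.75 K, so ΔT = 8.600 K.
COP_Carnot = T_H/ΔT = 298.75/8.600 = 34.74.
Ẇ_min = Q̇/COP_Carnot = 156000/34.74 = 4491 W = 6.022 hp.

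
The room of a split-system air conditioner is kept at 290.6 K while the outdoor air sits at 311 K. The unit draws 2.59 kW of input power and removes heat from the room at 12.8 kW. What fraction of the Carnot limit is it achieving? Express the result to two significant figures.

COP_actual = Q̇_C/Ẇ = 12.80/2.590 = 4.942.
The reservoir spacing is ΔT = 311 − 290.6 = 20.40 K.
COP_Carnot = T_C/ΔT = 290.60/20.40 = 14.25.
η_II = COP_actual/COP_Carnot = 4.942/14.25 = 0.3469.

0.35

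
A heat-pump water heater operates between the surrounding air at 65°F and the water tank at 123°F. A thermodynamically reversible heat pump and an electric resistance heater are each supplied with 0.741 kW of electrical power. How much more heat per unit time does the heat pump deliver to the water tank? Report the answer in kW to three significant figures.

In absolute terms T_C = 291.48 K and T_H = 323.71 K, so ΔT = 32.22 K.
COP_Carnot = T_H/ΔT = 323.71/32.22 = 10.05.
The heat pump delivers Q̇_H = COP × Ẇ = 7.444 kW; the resistance heater delivers Ẇ = 0.7410 kW.
Extra = (COP − 1)·Ẇ = 6.703 kW.

6.70 kW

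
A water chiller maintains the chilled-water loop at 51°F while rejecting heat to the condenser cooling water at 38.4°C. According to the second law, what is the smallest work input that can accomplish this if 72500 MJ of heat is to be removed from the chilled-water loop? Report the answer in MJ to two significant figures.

In absolute terms T_C = 283.71 K and T_H = 311.55 K, so ΔT = 27.84 K.
The reversible limit is COP_R = T_C/ΔT = 10.19, so W_min = Q_C/COP = Q_C·ΔT/T_C.
W_min = 72500 × 27.84/283.71 = 7116 MJ.

7100 MJ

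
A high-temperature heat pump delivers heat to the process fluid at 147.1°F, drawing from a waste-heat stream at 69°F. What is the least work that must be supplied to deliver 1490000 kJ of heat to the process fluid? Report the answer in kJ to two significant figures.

190000 kJ

In absolute terms T_C = 293.71 K and T_H = 337.09 K, so ΔT = 43.39 K.
The reversible limit is COP_HP = T_H/ΔT = 7.769, so W_min = Q_H/COP = Q_H·ΔT/T_H.
W_min = 1490000 × 43.39/337.09 = 191800 kJ.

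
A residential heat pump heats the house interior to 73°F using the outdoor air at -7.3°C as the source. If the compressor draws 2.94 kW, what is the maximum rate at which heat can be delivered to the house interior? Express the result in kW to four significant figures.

In absolute terms T_C = 265.85 K and T_H = 295.93 K, so ΔT = 30.08 K.
COP_Carnot = T_H/ΔT = 295.93/30.08 = 9.839.
Q̇_max = COP_Carnot × Ẇ = 9.839 × 2.940 kW = 28.93 kW.

28.93 kW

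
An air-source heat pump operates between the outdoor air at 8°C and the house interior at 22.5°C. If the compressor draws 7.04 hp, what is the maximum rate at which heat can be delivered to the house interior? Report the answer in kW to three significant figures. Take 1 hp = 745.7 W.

107 kW

In absolute terms T_C = 281.15 K and T_H = 295.65 K, so ΔT = 14.50 K.
COP_Carnot = T_H/ΔT = 295.65/14.50 = 20.39.
Q̇_max = COP_Carnot × Ẇ = 20.39 × 7.040 hp = 143.5 hp = 107.0 kW.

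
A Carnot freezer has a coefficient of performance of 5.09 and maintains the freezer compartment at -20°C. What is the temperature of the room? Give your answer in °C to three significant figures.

COP_R = T_C/(T_H − T_C) gives T_H − T_C = T_C/COP.
With T_C = 253.15 K, T_H = 253.15 × (1 + 1/5.09) = 302.88 K.
Converting, 302.88 K = 29.73°C.

29.7 °C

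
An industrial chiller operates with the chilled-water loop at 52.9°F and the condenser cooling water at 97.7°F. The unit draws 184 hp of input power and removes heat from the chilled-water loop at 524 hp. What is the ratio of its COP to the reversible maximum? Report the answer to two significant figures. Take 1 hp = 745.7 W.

0.25

COP_actual = Q̇_C/Ẇ = 524.0/184.0 = 2.848.
In absolute terms T_C = 284.76 K and T_H = 309.65 K, so ΔT = 24.89 K.
COP_Carnot = T_C/ΔT = 284.76/24.89 = 11.44.
η_II = COP_actual/COP_Carnot = 2.848/11.44 = 0.2489.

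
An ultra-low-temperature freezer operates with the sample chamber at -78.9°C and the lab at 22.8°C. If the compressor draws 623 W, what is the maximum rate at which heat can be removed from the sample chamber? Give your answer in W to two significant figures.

In absolute terms T_C = 194.25 K and T_H = 295.95 K, so ΔT = 101.7 K.
COP_Carnot = T_C/ΔT = 194.25/101.7 = 1.910.
Q̇_max = COP_Carnot × Ẇ = 1.910 × 623.0 W = 1190 W.

1200 W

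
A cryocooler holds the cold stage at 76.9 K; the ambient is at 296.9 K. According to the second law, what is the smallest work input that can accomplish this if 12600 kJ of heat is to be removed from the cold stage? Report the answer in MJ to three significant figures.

36.0 MJ

The reservoir spacing is ΔT = 296.9 − 76.9 = 220.0 K.
The reversible limit is COP_R = T_C/ΔT = 0.3495, so W_min = Q_C/COP = Q_C·ΔT/T_C.
W_min = 12600 × 220.0/76.90 = 36050 kJ = 36.05 MJ.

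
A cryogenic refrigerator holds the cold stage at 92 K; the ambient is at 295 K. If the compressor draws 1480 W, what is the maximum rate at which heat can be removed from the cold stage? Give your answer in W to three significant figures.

The reservoir spacing is ΔT = 295 − 92 = 203.0 K.
COP_Carnot = T_C/ΔT = 92.00/203.0 = 0.4532.
Q̇_max = COP_Carnot × Ẇ = 0.4532 × 1480 W = 670.7 W.

671 W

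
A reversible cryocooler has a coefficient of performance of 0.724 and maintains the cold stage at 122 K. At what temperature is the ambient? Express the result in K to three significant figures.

291 K

COP_R = T_C/(T_H − T_C) gives T_H − T_C = T_C/COP.
With T_C = 122.00 K, T_H = 122.00 × (1 + 1/0.724) = 290.51 K.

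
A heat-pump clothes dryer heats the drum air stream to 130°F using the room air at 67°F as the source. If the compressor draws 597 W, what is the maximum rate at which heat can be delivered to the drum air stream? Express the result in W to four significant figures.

5588 W

In absolute terms T_C = 292.59 K and T_H = 327.59 K, so ΔT = 35.00 K.
COP_Carnot = T_H/ΔT = 327.59/35.00 = 9.360.
Q̇_max = COP_Carnot × Ẇ = 9.360 × 597.0 W = 5588 W.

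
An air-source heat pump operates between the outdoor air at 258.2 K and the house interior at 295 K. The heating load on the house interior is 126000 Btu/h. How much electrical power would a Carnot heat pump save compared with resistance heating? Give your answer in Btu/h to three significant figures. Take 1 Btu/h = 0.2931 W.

The reservoir spacing is ΔT = 295 − 258.2 = 36.80 K.
COP_Carnot = T_H/ΔT = 295.00/36.80 = 8.016.
Resistance heating needs Ẇ_res = Q̇_H = 126000 Btu/h; the reversible heat pump needs only Ẇ_hp = Q̇_H/COP = 15720 Btu/h.
Saving = 126000 − 15720 = 110300 Btu/h.

110000 Btu/h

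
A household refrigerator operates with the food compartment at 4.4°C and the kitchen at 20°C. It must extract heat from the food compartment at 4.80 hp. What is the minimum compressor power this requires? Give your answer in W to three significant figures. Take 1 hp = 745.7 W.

In absolute terms T_C = 277.55 K and T_H = 293.15 K, so ΔT = 15.60 K.
COP_Carnot = T_C/ΔT = 277.55/15.60 = 17.79.
Ẇ_min = Q̇/COP_Carnot = 4.800/17.79 = 0.2698 hp = 201.2 W.

201 W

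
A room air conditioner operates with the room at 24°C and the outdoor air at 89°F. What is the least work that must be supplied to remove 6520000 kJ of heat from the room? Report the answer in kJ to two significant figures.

In absolute terms T_C = 297.15 K and T_H = 304.82 K, so ΔT = 7.667 K.
The reversible limit is COP_R = T_C/ΔT = 38.76, so W_min = Q_C/COP = Q_C·ΔT/T_C.
W_min = 6520000 × 7.667/297.15 = 168200 kJ.

170000 kJ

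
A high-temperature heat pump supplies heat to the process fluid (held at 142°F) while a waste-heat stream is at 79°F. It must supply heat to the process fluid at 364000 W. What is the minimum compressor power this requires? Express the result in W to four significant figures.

In absolute terms T_C = 299.26 K and T_H = 334.26 K, so ΔT = 35.00 K.
COP_Carnot = T_H/ΔT = 334.26/35.00 = 9.550.
Ẇ_min = Q̇/COP_Carnot = 364000/9.550 = 38110 W.

38110 W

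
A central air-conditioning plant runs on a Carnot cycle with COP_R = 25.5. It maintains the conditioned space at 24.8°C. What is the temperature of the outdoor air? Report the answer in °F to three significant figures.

COP_R = T_C/(T_H − T_C) gives T_H − T_C = T_C/COP.
With T_C = 297.95 K, T_H = 297.95 × (1 + 1/25.5) = 309.63 K.
Converting, 309.63 K = 97.67°F.

97.7 °F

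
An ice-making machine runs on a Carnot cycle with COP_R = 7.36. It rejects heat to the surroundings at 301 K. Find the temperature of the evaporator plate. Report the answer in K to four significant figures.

For a Carnot refrigerator COP_R = T_C/(T_H − T_C), so T_C = COP·T_H/(1 + COP).
With T_H = 301.00 K, T_C = 7.36 × 301.00/8.360 = 265.00 K.

265.0 K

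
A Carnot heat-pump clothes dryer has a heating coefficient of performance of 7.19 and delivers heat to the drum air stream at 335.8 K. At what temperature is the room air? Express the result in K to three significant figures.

289 K

COP_HP = T_H/(T_H − T_C) gives T_H − T_C = T_H/COP.
With T_H = 335.80 K, T_C = 335.80 × (1 − 1/7.19) = 289.10 K.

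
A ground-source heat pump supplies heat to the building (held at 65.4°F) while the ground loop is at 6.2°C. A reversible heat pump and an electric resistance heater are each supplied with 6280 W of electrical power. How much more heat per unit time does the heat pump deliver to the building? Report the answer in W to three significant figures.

142000 W

In absolute terms T_C = 279.35 K and T_H = 291.71 K, so ΔT = 12.36 K.
COP_Carnot = T_H/ΔT = 291.71/12.36 = 23.61.
The heat pump delivers Q̇_H = COP × Ẇ = 148300 W; the resistance heater delivers Ẇ = 6280 W.
Extra = (COP − 1)·Ẇ = 142000 W.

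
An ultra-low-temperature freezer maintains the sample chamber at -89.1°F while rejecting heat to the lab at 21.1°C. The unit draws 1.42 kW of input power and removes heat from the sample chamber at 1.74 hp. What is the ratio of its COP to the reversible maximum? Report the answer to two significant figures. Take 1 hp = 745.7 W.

0.39

Converting, Q̇_C = 1.740 hp = 1.298 kW, so COP_actual = Q̇_C/Ẇ = 1.298/1.420 = 0.9137.
In absolute terms T_C = 205.87 K and T_H = 294.25 K, so ΔT = 88.38 K.
COP_Carnot = T_C/ΔT = 205.87/88.38 = 2.329.
η_II = COP_actual/COP_Carnot = 0.9137/2.329 = 0.3923.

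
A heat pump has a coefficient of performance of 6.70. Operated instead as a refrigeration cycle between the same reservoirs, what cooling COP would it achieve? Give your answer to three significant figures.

Since Q_H = Q_C + W for any cycle, COP_R = Q_C/W = Q_H/W − 1.
COP_R = 6.70 − 1 = 5.70.

5.70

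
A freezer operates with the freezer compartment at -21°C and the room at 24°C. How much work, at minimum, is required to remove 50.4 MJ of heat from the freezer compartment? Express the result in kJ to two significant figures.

9000 kJ

In absolute terms T_C = 252.15 K and T_H = 297.15 K, so ΔT = 45.00 K.
The reversible limit is COP_R = T_C/ΔT = 5.603, so W_min = Q_C/COP = Q_C·ΔT/T_C.
W_min = 50.40 × 45.00/252.15 = 8.995 MJ = 8995 kJ.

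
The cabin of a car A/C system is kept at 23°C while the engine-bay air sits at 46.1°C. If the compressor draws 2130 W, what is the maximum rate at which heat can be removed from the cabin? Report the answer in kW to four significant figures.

In absolute terms T_C = 296.15 K and T_H = 319.25 K, so ΔT = 23.10 K.
COP_Carnot = T_C/ΔT = 296.15/23.10 = 12.82.
Q̇_max = COP_Carnot × Ẇ = 12.82 × 2130 W = 27310 W = 27.31 kW.

27.31 kW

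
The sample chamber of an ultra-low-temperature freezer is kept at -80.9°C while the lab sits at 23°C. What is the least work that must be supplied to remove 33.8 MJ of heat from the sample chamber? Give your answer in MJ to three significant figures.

18.3 MJ

In absolute terms T_C = 192.25 K and T_H = 296.15 K, so ΔT = 103.9 K.
The reversible limit is COP_R = T_C/ΔT = 1.850, so W_min = Q_C/COP = Q_C·ΔT/T_C.
W_min = 33.80 × 103.9/192.25 = 18.27 MJ.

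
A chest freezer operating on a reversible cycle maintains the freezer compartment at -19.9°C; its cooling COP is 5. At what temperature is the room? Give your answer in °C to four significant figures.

30.75 °C

COP_R = T_C/(T_H − T_C) gives T_H − T_C = T_C/COP.
With T_C = 253.25 K, T_H = 253.25 × (1 + 1/5) = 303.90 K.
Converting, 303.90 K = 30.75°C.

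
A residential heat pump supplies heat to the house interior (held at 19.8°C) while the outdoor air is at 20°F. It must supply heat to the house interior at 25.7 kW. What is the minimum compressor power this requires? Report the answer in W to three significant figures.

In absolute terms T_C = 266.48 K and T_H = 292.95 K, so ΔT = 26.47 K.
COP_Carnot = T_H/ΔT = 292.95/26.47 = 11.07.
Ẇ_min = Q̇/COP_Carnot = 25.70/11.07 = 2.322 kW = 2322 W.

2320 W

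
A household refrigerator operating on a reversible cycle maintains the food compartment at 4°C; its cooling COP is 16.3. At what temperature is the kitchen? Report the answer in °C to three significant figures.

COP_R = T_C/(T_H − T_C) gives T_H − T_C = T_C/COP.
With T_C = 277.15 K, T_H = 277.15 × (1 + 1/16.3) = 294.15 K.
Converting, 294.15 K = 21.00°C.

21.0 °C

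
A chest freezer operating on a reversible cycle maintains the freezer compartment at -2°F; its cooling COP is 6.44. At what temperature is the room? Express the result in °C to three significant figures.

COP_R = T_C/(T_H − T_C) gives T_H − T_C = T_C/COP.
With T_C = 254.26 K, T_H = 254.26 × (1 + 1/6.44) = 293.74 K.
Converting, 293.74 K = 20.59°C.

20.6 °C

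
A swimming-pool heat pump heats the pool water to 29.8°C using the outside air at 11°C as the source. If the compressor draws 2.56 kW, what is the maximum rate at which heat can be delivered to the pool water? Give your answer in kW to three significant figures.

41.3 kW

In absolute terms T_C = 284.15 K and T_H = 302.95 K, so ΔT = 18.80 K.
COP_Carnot = T_H/ΔT = 302.95/18.80 = 16.11.
Q̇_max = COP_Carnot × Ẇ = 16.11 × 2.560 kW = 41.25 kW.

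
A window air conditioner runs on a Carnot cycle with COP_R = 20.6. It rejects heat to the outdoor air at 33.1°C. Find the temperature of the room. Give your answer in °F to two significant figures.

66 °F

For a Carnot refrigerator COP_R = T_C/(T_H − T_C), so T_C = COP·T_H/(1 + COP).
With T_H = 306.25 K, T_C = 20.6 × 306.25/21.60 = 292.07 K.
Converting, 292.07 K = 66.06°F.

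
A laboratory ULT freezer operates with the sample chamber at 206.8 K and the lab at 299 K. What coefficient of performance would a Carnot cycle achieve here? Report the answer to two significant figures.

The reservoir spacing is ΔT = 299 − 206.8 = 92.20 K.
For a reversible cycle, COP_Carnot = T_C/ΔT = 206.80/92.20 = 2.243.

2.2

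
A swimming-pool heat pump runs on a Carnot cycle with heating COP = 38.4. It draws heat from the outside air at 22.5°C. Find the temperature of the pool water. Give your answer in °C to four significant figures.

30.41 °C

COP_HP = T_H/(T_H − T_C) rearranges to T_H = COP·T_C/(COP − 1).
With T_C = 295.65 K, T_H = 38.4 × 295.65/37.40 = 303.56 K.
Converting, 303.56 K = 30.41°C.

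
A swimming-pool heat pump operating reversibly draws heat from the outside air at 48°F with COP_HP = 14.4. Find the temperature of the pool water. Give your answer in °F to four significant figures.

COP_HP = T_H/(T_H − T_C) rearranges to T_H = COP·T_C/(COP − 1).
With T_C = 282.04 K, T_H = 14.4 × 282.04/13.40 = 303.09 K.
Converting, 303.09 K = 85.89°F.

85.89 °F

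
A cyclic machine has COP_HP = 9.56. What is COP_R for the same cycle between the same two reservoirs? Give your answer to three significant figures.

8.56

Since Q_H = Q_C + W for any cycle, COP_R = Q_C/W = Q_H/W − 1.
COP_R = 9.56 − 1 = 8.56.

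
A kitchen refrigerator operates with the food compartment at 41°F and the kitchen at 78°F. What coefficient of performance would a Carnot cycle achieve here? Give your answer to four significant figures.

In absolute terms T_C = 278.15 K and T_H = 298.71 K, so ΔT = 20.56 K.
For a reversible cycle, COP_Carnot = T_C/ΔT = 278.15/20.56 = 13.53.

13.53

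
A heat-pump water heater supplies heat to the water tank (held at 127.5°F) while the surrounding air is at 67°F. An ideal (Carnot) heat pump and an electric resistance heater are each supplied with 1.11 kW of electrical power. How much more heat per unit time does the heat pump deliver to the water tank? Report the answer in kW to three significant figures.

In absolute terms T_C = 292.59 K and T_H = 326.21 K, so ΔT = 33.61 K.
COP_Carnot = T_H/ΔT = 326.21/33.61 = 9.705.
The heat pump delivers Q̇_H = COP × Ẇ = 10.77 kW; the resistance heater delivers Ẇ = 1.110 kW.
Extra = (COP − 1)·Ẇ = 9.663 kW.

9.66 kW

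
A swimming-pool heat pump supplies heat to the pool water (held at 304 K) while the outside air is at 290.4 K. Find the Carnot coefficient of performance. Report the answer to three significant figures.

The reservoir spacing is ΔT = 304 − 290.4 = 13.60 K.
For a reversible cycle, COP_Carnot = T_H/ΔT = 304.00/13.60 = 22.35.

22.4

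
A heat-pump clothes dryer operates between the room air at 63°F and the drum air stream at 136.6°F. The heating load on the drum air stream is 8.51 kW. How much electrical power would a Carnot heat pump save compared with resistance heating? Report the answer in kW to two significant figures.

7.5 kW

In absolute terms T_C = 290.37 K and T_H = 331.26 K, so ΔT = 40.89 K.
COP_Carnot = T_H/ΔT = 331.26/40.89 = 8.101.
Resistance heating needs Ẇ_res = Q̇_H = 8.510 kW; the reversible heat pump needs only Ẇ_hp = Q̇_H/COP = 1.050 kW.
Saving = 8.510 − 1.050 = 7.460 kW.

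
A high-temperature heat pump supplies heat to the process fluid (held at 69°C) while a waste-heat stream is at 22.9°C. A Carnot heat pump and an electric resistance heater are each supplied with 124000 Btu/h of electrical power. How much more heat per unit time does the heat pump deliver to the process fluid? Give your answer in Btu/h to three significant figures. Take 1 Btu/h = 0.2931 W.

796000 Btu/h

In absolute terms T_C = 296.05 K and T_H = 342.15 K, so ΔT = 46.10 K.
COP_Carnot = T_H/ΔT = 342.15/46.10 = 7.422.
The heat pump delivers Q̇_H = COP × Ẇ = 920300 Btu/h; the resistance heater delivers Ẇ = 124000 Btu/h.
Extra = (COP − 1)·Ẇ = 796300 Btu/h.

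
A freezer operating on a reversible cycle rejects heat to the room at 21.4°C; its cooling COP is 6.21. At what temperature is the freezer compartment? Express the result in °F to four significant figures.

-3.015 °F

For a Carnot refrigerator COP_R = T_C/(T_H − T_C), so T_C = COP·T_H/(1 + COP).
With T_H = 294.55 K, T_C = 6.21 × 294.55/7.210 = 253.70 K.
Converting, 253.70 K = -3.02°F.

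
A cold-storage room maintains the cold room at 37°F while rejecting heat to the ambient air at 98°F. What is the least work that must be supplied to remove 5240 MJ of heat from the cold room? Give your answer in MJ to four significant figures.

643.6 MJ

In absolute terms T_C = 275.93 K and T_H = 309.82 K, so ΔT = 33.89 K.
The reversible limit is COP_R = T_C/ΔT = 8.142, so W_min = Q_C/COP = Q_C·ΔT/T_C.
W_min = 5240 × 33.89/275.93 = 643.6 MJ.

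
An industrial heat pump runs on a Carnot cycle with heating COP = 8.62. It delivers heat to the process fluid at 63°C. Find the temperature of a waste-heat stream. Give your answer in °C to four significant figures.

COP_HP = T_H/(T_H − T_C) gives T_H − T_C = T_H/COP.
With T_H = 336.15 K, T_C = 336.15 × (1 − 1/8.62) = 297.15 K.
Converting, 297.15 K = 24.00°C.

24.00 °C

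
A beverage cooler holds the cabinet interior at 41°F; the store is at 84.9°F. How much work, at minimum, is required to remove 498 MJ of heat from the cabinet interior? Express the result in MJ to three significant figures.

In absolute terms T_C = 278.15 K and T_H = 302.54 K, so ΔT = 24.39 K.
The reversible limit is COP_R = T_C/ΔT = 11.40, so W_min = Q_C/COP = Q_C·ΔT/T_C.
W_min = 498.0 × 24.39/278.15 = 43.67 MJ.

43.7 MJ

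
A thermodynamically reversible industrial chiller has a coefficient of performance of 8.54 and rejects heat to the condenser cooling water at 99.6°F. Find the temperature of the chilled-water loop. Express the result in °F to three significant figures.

For a Carnot refrigerator COP_R = T_C/(T_H − T_C), so T_C = COP·T_H/(1 + COP).
With T_H = 310.71 K, T_C = 8.54 × 310.71/9.540 = 278.14 K.
Converting, 278.14 K = 40.98°F.

41.0 °F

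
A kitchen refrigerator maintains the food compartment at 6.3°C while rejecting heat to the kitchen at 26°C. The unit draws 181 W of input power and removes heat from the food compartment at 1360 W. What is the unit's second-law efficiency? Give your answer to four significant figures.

0.5297

COP_actual = Q̇_C/Ẇ = 1360/181.0 = 7.514.
In absolute terms T_C = 279.45 K and T_H = 299.15 K, so ΔT = 19.70 K.
COP_Carnot = T_C/ΔT = 279.45/19.70 = 14.19.
η_II = COP_actual/COP_Carnot = 7.514/14.19 = 0.5297.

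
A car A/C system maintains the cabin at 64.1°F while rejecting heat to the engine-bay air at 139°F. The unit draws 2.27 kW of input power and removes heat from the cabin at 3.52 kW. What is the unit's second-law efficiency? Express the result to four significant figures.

COP_actual = Q̇_C/Ẇ = 3.520/2.270 = 1.551.
In absolute terms T_C = 290.98 K and T_H = 332.59 K, so ΔT = 41.61 K.
COP_Carnot = T_C/ΔT = 290.98/41.61 = 6.993.
η_II = COP_actual/COP_Carnot = 1.551/6.993 = 0.2217.

0.2217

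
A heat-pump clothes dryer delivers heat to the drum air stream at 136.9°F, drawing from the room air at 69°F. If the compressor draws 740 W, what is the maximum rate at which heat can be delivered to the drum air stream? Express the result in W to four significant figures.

6502 W

In absolute terms T_C = 293.71 K and T_H = 331.43 K, so ΔT = 37.72 K.
COP_Carnot = T_H/ΔT = 331.43/37.72 = 8.786.
Q̇_max = COP_Carnot × Ẇ = 8.786 × 740.0 W = 6502 W.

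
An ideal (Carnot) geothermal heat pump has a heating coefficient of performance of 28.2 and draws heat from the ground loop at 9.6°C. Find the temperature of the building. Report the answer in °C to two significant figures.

COP_HP = T_H/(T_H − T_C) rearranges to T_H = COP·T_C/(COP − 1).
With T_C = 282.75 K, T_H = 28.2 × 282.75/27.20 = 293.15 K.
Converting, 293.15 K = 20.00°C.

20 °C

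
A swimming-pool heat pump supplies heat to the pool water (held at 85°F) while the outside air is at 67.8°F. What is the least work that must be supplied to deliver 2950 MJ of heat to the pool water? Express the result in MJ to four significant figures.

93.16 MJ

In absolute terms T_C = 293.04 K and T_H = 302.59 K, so ΔT = 9.556 K.
The reversible limit is COP_HP = T_H/ΔT = 31.67, so W_min = Q_H/COP = Q_H·ΔT/T_H.
W_min = 2950 × 9.556/302.59 = 93.16 MJ.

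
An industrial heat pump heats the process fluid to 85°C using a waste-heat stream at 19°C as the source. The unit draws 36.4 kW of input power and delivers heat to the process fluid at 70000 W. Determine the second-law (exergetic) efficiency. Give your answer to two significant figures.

Converting, Q̇_H = 70000 W = 70.00 kW, so COP_actual = Q̇_H/Ẇ = 70.00/36.40 = 1.923.
In absolute terms T_C = 292.15 K and T_H = 358.15 K, so ΔT = 66.00 K.
COP_Carnot = T_H/ΔT = 358.15/66.00 = 5.427.
η_II = COP_actual/COP_Carnot = 1.923/5.427 = 0.3544.

0.35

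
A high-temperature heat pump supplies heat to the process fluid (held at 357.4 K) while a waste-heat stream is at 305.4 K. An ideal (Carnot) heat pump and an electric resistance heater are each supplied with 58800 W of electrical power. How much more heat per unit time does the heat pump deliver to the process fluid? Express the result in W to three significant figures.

The reservoir spacing is ΔT = 357.4 − 305.4 = 52.00 K.
COP_Carnot = T_H/ΔT = 357.40/52.00 = 6.873.
The heat pump delivers Q̇_H = COP × Ẇ = 404100 W; the resistance heater delivers Ẇ = 58800 W.
Extra = (COP − 1)·Ẇ = 345300 W.

345000 W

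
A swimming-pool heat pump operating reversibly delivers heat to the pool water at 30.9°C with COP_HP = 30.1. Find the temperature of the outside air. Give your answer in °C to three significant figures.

COP_HP = T_H/(T_H − T_C) gives T_H − T_C = T_H/COP.
With T_H = 304.05 K, T_C = 304.05 × (1 − 1/30.1) = 293.95 K.
Converting, 293.95 K = 20.80°C.

20.8 °C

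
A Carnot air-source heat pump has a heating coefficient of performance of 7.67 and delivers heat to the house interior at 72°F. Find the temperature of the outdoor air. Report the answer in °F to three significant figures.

COP_HP = T_H/(T_H − T_C) gives T_H − T_C = T_H/COP.
With T_H = 295.37 K, T_C = 295.37 × (1 − 1/7.67) = 256.86 K.
Converting, 256.86 K = 2.68°F.

2.68 °F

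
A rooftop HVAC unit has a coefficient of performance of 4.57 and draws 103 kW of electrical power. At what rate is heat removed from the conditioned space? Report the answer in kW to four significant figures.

470.7 kW

Q̇_C = COP × Ẇ = 4.57 × 103.0 = 470.7 kW.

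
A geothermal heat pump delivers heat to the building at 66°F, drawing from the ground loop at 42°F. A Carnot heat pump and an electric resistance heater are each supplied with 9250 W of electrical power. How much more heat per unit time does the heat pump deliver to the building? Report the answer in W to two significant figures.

In absolute terms T_C = 278.71 K and T_H = 292.04 K, so ΔT = 13.33 K.
COP_Carnot = T_H/ΔT = 292.04/13.33 = 21.90.
The heat pump delivers Q̇_H = COP × Ẇ = 202600 W; the resistance heater delivers Ẇ = 9250 W.
Extra = (COP − 1)·Ẇ = 193400 W.

190000 W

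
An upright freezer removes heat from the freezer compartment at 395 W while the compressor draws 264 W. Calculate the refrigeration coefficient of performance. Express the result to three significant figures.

1.50

The first law gives Q̇_H = Q̇_C + Ẇ, so the three rates are Q̇_C = 395.0, Q̇_H = 659.0, Ẇ = 264.0 W.
COP_R = Q̇_C/Ẇ = 395.0/264.0 = 1.496.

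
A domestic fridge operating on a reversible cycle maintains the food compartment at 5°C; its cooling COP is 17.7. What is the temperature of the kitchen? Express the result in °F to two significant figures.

69 °F

COP_R = T_C/(T_H − T_C) gives T_H − T_C = T_C/COP.
With T_C = 278.15 K, T_H = 278.15 × (1 + 1/17.7) = 293.86 K.
Converting, 293.86 K = 69.29°F.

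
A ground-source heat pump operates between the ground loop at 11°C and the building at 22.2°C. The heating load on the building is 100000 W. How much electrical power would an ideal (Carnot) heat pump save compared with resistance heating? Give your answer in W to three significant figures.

In absolute terms T_C = 284.15 K and T_H = 295.35 K, so ΔT = 11.20 K.
COP_Carnot = T_H/ΔT = 295.35/11.20 = 26.37.
Resistance heating needs Ẇ_res = Q̇_H = 100000 W; the reversible heat pump needs only Ẇ_hp = Q̇_H/COP = 3792 W.
Saving = 100000 − 3792 = 96210 W.

96200 W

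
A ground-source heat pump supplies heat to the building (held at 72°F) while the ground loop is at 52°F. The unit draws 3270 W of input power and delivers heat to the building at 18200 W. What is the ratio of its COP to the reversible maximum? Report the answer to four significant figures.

COP_actual = Q̇_H/Ẇ = 18200/3270 = 5.566.
In absolute terms T_C = 284.26 K and T_H = 295.37 K, so ΔT = 11.11 K.
COP_Carnot = T_H/ΔT = 295.37/11.11 = 26.58.
η_II = COP_actual/COP_Carnot = 5.566/26.58 = 0.2094.

0.2094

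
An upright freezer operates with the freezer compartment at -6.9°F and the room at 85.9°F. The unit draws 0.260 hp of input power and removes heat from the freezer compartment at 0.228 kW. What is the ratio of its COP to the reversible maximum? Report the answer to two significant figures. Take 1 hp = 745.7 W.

0.24

Converting, Q̇_C = 0.2280 kW = 0.3058 hp, so COP_actual = Q̇_C/Ẇ = 0.3058/0.2600 = 1.176.
In absolute terms T_C = 251.54 K and T_H = 303.09 K, so ΔT = 51.56 K.
COP_Carnot = T_C/ΔT = 251.54/51.56 = 4.879.
η_II = COP_actual/COP_Carnot = 1.176/4.879 = 0.2410.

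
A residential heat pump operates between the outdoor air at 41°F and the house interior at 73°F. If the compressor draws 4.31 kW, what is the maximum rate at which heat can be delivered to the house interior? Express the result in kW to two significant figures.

In absolute terms T_C = 278.15 K and T_H = 295.93 K, so ΔT = 17.78 K.
COP_Carnot = T_H/ΔT = 295.93/17.78 = 16.65.
Q̇_max = COP_Carnot × Ẇ = 16.65 × 4.310 kW = 71.74 kW.

72 kW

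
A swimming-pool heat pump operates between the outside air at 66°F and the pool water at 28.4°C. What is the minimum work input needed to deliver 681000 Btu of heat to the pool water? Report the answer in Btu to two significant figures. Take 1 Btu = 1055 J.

In absolute terms T_C = 292.04 K and T_H = 301.55 K, so ΔT = 9.511 K.
The reversible limit is COP_HP = T_H/ΔT = 31.71, so W_min = Q_H/COP = Q_H·ΔT/T_H.
W_min = 681000 × 9.511/301.55 = 21480 Btu.

21000 Btu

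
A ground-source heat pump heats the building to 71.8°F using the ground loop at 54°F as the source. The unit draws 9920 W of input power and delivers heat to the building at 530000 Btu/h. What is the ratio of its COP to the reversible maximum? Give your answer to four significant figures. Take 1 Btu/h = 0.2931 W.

Converting, Q̇_H = 530000 Btu/h = 155300 W, so COP_actual = Q̇_H/Ẇ = 155300/9920 = 15.66.
In absolute terms T_C = 285.37 K and T_H = 295.26 K, so ΔT = 9.889 K.
COP_Carnot = T_H/ΔT = 295.26/9.889 = 29.86.
η_II = COP_actual/COP_Carnot = 15.66/29.86 = 0.5245.

0.5245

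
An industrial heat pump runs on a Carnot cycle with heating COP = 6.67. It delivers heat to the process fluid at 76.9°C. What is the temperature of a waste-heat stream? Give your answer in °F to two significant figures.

COP_HP = T_H/(T_H − T_C) gives T_H − T_C = T_H/COP.
With T_H = 350.05 K, T_C = 350.05 × (1 − 1/6.67) = 297.57 K.
Converting, 297.57 K = 75.95°F.

76 °F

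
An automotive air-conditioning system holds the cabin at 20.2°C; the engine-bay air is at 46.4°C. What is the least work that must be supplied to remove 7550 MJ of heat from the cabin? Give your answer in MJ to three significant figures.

674 MJ

In absolute terms T_C = 293.35 K and T_H = 319.55 K, so ΔT = 26.20 K.
The reversible limit is COP_R = T_C/ΔT = 11.20, so W_min = Q_C/COP = Q_C·ΔT/T_C.
W_min = 7550 × 26.20/293.35 = 674.3 MJ.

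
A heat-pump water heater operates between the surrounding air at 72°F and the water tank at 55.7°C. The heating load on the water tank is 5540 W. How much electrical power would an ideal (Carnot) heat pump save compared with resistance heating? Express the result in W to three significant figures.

In absolute terms T_C = 295.37 K and T_H = 328.85 K, so ΔT = 33.48 K.
COP_Carnot = T_H/ΔT = 328.85/33.48 = 9.823.
Resistance heating needs Ẇ_res = Q̇_H = 5540 W; the reversible heat pump needs only Ẇ_hp = Q̇_H/COP = 564.0 W.
Saving = 5540 − 564.0 = 4976 W.

4980 W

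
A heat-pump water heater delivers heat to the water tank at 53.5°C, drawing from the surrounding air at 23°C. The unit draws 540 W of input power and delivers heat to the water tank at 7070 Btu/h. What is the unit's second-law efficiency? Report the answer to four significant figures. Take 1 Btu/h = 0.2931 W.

Converting, Q̇_H = 7070 Btu/h = 2072 W, so COP_actual = Q̇_H/Ẇ = 2072/540.0 = 3.837.
In absolute terms T_C = 296.15 K and T_H = 326.65 K, so ΔT = 30.50 K.
COP_Carnot = T_H/ΔT = 326.65/30.50 = 10.71.
η_II = COP_actual/COP_Carnot = 3.837/10.71 = 0.3583.

0.3583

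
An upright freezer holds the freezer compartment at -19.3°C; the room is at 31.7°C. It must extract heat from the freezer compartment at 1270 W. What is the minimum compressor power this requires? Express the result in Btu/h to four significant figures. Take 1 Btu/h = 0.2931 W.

In absolute terms T_C = 253.85 K and T_H = 304.85 K, so ΔT = 51.00 K.
COP_Carnot = T_C/ΔT = 253.85/51.00 = 4.977.
Ẇ_min = Q̇/COP_Carnot = 1270/4.977 = 255.2 W = 870.5 Btu/h.

870.5 Btu/h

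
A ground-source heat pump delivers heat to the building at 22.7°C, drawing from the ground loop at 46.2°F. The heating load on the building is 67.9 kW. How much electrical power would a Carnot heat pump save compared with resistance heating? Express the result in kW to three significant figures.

In absolute terms T_C = 281.04 K and T_H = 295.85 K, so ΔT = 14.81 K.
COP_Carnot = T_H/ΔT = 295.85/14.81 = 19.97.
Resistance heating needs Ẇ_res = Q̇_H = 67.90 kW; the reversible heat pump needs only Ẇ_hp = Q̇_H/COP = 3.399 kW.
Saving = 67.90 − 3.399 = 64.50 kW.

64.5 kW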